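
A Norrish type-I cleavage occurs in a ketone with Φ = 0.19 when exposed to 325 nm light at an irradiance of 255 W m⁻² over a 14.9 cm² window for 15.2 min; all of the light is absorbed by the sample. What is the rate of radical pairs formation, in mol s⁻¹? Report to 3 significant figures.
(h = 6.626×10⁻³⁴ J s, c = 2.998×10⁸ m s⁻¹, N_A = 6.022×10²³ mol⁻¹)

1.96×10⁻⁷ mol s⁻¹

Photon energy at 325 nm: hc/λ = (6.626×10⁻³⁴)(2.998×10⁸)/(325×10⁻⁹) = 6.112×10⁻¹⁹ J.
Energy delivered: (255 W m⁻²)(14.9×10⁻⁴ m²)(912 s) = 346.5 J.
Photons incident: 346.5 / 6.112×10⁻¹⁹ = 5.669×10²⁰, i.e. 5.669×10²⁰/6.022×10²³ = 9.414×10⁻⁴ mol.
Product formed: 0.19 × 9.414×10⁻⁴ = 1.789×10⁻⁴ mol.
Rate: 1.789×10⁻⁴ / 912 s = 1.96×10⁻⁷ mol s⁻¹.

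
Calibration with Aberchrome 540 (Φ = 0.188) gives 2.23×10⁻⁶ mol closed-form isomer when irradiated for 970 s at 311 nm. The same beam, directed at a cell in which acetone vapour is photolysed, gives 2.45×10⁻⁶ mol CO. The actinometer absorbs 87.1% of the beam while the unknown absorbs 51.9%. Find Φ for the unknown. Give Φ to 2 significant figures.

Photons absorbed by the actinometer: 2.23×10⁻⁶ / 0.188 = 1.186×10⁻⁵ mol.
Incident flux: 1.186×10⁻⁵ / 0.871 = 1.362×10⁻⁵ einstein.
Absorbed by unknown: 0.519 × 1.362×10⁻⁵ = 7.069×10⁻⁶ mol.
Φ(unknown) = 2.45×10⁻⁶ / 7.069×10⁻⁶ = 0.35.

Φ = 0.35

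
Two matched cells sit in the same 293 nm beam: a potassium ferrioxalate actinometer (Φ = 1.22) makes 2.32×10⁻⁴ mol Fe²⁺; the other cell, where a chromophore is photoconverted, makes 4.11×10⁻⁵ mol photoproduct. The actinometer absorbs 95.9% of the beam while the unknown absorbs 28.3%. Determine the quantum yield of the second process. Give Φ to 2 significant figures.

Photons absorbed by the actinometer: 2.32×10⁻⁴ / 1.22 = 1.902×10⁻⁴ mol.
Incident flux: 1.902×10⁻⁴ / 0.959 = 1.983×10⁻⁴ einstein.
Absorbed by unknown: 0.283 × 1.983×10⁻⁴ = 5.612×10⁻⁵ mol.
Φ(unknown) = 4.11×10⁻⁵ / 5.612×10⁻⁵ = 0.73.

Φ = 0.73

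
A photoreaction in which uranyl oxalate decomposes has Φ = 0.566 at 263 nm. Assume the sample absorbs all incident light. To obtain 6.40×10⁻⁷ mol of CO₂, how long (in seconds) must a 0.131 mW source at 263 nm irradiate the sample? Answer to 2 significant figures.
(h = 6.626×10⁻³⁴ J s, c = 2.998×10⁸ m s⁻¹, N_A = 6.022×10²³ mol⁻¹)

t ≈ 3900 s

Photons that must be absorbed: 6.40×10⁻⁷ / 0.566 = 1.131×10⁻⁶ mol.
Photon energy: hc/λ = 7.553×10⁻¹⁹ J; per mole, 4.548×10⁵ J mol⁻¹.
Energy required: 1.131×10⁻⁶ × 4.548×10⁵ = 0.5144 J.
Time: 0.5144 J / 0.000131 W = 3900 s.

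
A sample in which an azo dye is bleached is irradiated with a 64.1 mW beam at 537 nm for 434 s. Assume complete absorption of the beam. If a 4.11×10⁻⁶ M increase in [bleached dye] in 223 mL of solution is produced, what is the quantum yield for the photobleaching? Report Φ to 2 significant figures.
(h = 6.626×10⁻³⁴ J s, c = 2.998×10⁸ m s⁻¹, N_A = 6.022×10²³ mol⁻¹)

Product: (4.11×10⁻⁶ M)(0.223 L) = 9.165×10⁻⁷ mol.
Photon energy at 537 nm: hc/λ = (6.626×10⁻³⁴)(2.998×10⁸)/(537×10⁻⁹) = 3.699×10⁻¹⁹ J.
Energy delivered: (64.1 mW)(434 s) = 27.82 J.
Photons incident: 27.82 / 3.699×10⁻¹⁹ = 7.521×10¹⁹, i.e. 7.521×10¹⁹/6.022×10²³ = 1.249×10⁻⁴ mol.
Φ = 9.165×10⁻⁷ mol / 1.249×10⁻⁴ mol photons = 0.0073.

Φ = 0.0073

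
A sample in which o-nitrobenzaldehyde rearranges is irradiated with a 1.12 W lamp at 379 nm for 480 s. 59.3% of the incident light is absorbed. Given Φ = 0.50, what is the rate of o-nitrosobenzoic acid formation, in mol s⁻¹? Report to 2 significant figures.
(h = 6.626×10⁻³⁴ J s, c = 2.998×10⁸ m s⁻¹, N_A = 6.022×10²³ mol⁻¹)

Photon energy at 379 nm: hc/λ = (6.626×10⁻³⁴)(2.998×10⁸)/(379×10⁻⁹) = 5.241×10⁻¹⁹ J.
Energy delivered: (1.12 W)(480 s) = 537.6 J.
Photons incident: 537.6 / 5.241×10⁻¹⁹ = 1.026×10²¹, i.e. 1.026×10²¹/6.022×10²³ = 0.001704 mol.
Photons absorbed: 0.593 × 0.001704 = 0.001010 mol.
Product formed: 0.50 × 0.001010 = 5.050×10⁻⁴ mol.
Rate: 5.050×10⁻⁴ / 480 s = 1.1×10⁻⁶ mol s⁻¹.

1.1×10⁻⁶ mol s⁻¹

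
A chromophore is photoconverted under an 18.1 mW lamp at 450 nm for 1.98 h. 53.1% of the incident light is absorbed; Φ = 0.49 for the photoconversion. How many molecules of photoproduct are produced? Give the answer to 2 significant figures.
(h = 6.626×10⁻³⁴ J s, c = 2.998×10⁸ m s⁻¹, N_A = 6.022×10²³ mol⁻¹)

7.6×10¹⁹ molecules

Photon energy at 450 nm: hc/λ = (6.626×10⁻³⁴)(2.998×10⁸)/(450×10⁻⁹) = 4.414×10⁻¹⁹ J.
Energy delivered: (18.1 mW)(7128 s) = 129.0 J.
Photons incident: 129.0 / 4.414×10⁻¹⁹ = 2.923×10²⁰, i.e. 2.923×10²⁰/6.022×10²³ = 4.854×10⁻⁴ mol.
Photons absorbed: 0.531 × 4.854×10⁻⁴ = 2.577×10⁻⁴ mol.
Product: Φ × n_abs = 0.49 × 2.577×10⁻⁴ = 1.263×10⁻⁴ mol.
As a count: 1.263×10⁻⁴ × 6.022×10²³ = 7.6×10¹⁹.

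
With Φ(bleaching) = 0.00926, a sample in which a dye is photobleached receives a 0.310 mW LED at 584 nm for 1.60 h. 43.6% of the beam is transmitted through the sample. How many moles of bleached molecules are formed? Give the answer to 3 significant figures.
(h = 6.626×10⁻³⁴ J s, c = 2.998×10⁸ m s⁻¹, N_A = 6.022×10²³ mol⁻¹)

Photon energy at 584 nm: hc/λ = (6.626×10⁻³⁴)(2.998×10⁸)/(584×10⁻⁹) = 3.401×10⁻¹⁹ J.
Energy delivered: (0.310 mW)(5760 s) = 1.786 J.
Photons incident: 1.786 / 3.401×10⁻¹⁹ = 5.251×10¹⁸, i.e. 5.251×10¹⁸/6.022×10²³ = 8.720×10⁻⁶ mol.
Fraction absorbed: 1 − 43.6/100 = 0.5640.
Photons absorbed: 0.5640 × 8.720×10⁻⁶ = 4.918×10⁻⁶ mol.
Product: Φ × n_abs = 0.00926 × 4.918×10⁻⁶ = 4.554×10⁻⁸ mol.

4.55×10⁻⁸ mol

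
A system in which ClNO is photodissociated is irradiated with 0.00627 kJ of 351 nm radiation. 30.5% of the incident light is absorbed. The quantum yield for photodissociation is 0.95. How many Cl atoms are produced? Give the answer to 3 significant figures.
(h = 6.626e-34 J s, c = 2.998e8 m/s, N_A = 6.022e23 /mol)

Photon energy at 351 nm: hc/λ = (6.626e-34)(2.998e8)/(351e-9) = 5.659e-19 J.
Incident energy: 0.00627 kJ = 6.27 J.
Photons incident: 6.27 / 5.659e-19 = 1.108e19, i.e. 1.108e19/6.022e23 = 1.840e-5 mol.
Photons absorbed: 0.305 × 1.840e-5 = 5.612e-6 mol.
Product: Φ × n_abs = 0.95 × 5.612e-6 = 5.331e-6 mol.
As a count: 5.331e-6 × 6.022e23 = 3.21e18.

3.21e18 atoms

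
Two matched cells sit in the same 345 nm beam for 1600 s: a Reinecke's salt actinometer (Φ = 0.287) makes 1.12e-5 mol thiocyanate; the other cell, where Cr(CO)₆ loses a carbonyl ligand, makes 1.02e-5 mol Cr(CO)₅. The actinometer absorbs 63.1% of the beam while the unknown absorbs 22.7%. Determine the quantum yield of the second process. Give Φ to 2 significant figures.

Photons absorbed by the actinometer: 1.12e-5 / 0.287 = 3.902e-5 mol.
Incident flux: 3.902e-5 / 0.631 = 6.184e-5 einstein.
Absorbed by unknown: 0.227 × 6.184e-5 = 1.404e-5 mol.
Φ(unknown) = 1.02e-5 / 1.404e-5 = 0.73.

Φ = 0.73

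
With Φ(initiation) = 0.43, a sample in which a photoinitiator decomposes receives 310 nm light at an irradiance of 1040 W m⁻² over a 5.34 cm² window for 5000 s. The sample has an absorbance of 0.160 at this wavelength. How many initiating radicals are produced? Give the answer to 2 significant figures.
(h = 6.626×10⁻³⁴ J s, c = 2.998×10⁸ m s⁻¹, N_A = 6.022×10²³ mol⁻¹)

Photon energy at 310 nm: hc/λ = (6.626×10⁻³⁴)(2.998×10⁸)/(310×10⁻⁹) = 6.408×10⁻¹⁹ J.
Energy delivered: (1040 W m⁻²)(5.34×10⁻⁴ m²)(5000 s) = 2777 J.
Photons incident: 2777 / 6.408×10⁻¹⁹ = 4.334×10²¹, i.e. 4.334×10²¹/6.022×10²³ = 0.007197 mol.
Fraction absorbed: 1 − 10^(−0.160) = 0.3082.
Photons absorbed: 0.3082 × 0.007197 = 0.002218 mol.
Product: Φ × n_abs = 0.43 × 0.002218 = 9.537×10⁻⁴ mol.
As a count: 9.537×10⁻⁴ × 6.022×10²³ = 5.7×10²⁰.

5.7×10²⁰ initiating radicals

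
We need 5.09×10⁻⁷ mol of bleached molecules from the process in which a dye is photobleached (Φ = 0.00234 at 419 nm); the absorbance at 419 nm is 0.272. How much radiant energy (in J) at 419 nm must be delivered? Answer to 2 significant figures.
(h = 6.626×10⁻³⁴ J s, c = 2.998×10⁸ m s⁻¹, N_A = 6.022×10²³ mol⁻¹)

130 J

Photons that must be absorbed: 5.09×10⁻⁷ / 0.00234 = 2.175×10⁻⁴ mol.
Fraction absorbed: 1 − 10^(−0.272) = 0.4654.
Incident photons needed: 2.175×10⁻⁴ / 0.4654 = 4.673×10⁻⁴ mol.
Photon energy: hc/λ = 4.741×10⁻¹⁹ J; per mole, 2.855×10⁵ J mol⁻¹.
Energy required: 4.673×10⁻⁴ × 2.855×10⁵ = 130 J.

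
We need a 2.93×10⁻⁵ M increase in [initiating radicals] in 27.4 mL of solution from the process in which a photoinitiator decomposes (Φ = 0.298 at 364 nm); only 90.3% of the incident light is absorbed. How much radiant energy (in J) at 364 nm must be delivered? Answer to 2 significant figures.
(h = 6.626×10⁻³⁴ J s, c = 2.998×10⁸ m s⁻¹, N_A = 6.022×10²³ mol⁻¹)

0.98 J

Product: (2.93×10⁻⁵ M)(0.0274 L) = 8.028×10⁻⁷ mol.
Photons that must be absorbed: 8.028×10⁻⁷ / 0.298 = 2.694×10⁻⁶ mol.
Incident photons needed: 2.694×10⁻⁶ / 0.903 = 2.983×10⁻⁶ mol.
Photon energy: hc/λ = 5.457×10⁻¹⁹ J; per mole, 3.286×10⁵ J mol⁻¹.
Energy required: 2.983×10⁻⁶ × 3.286×10⁵ = 0.98 J.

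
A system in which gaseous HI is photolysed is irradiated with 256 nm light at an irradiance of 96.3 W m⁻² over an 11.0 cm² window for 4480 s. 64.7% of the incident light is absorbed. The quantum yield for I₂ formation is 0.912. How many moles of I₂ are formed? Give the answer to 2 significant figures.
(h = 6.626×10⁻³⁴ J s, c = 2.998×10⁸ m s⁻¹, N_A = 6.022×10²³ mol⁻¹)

6.0×10⁻⁴ mol

Photon energy at 256 nm: hc/λ = (6.626×10⁻³⁴)(2.998×10⁸)/(256×10⁻⁹) = 7.760×10⁻¹⁹ J.
Energy delivered: (96.3 W m⁻²)(11.0×10⁻⁴ m²)(4480 s) = 474.6 J.
Photons incident: 474.6 / 7.760×10⁻¹⁹ = 6.116×10²⁰, i.e. 6.116×10²⁰/6.022×10²³ = 0.001016 mol.
Photons absorbed: 0.647 × 0.001016 = 6.574×10⁻⁴ mol.
Product: Φ × n_abs = 0.912 × 6.574×10⁻⁴ = 5.995×10⁻⁴ mol.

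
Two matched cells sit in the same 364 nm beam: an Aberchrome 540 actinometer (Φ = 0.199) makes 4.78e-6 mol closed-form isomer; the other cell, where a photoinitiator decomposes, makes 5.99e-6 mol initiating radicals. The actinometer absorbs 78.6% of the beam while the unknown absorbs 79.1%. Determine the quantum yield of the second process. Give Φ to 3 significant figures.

Φ = 0.248

Photons absorbed by the actinometer: 4.78e-6 / 0.199 = 2.402e-5 mol.
Incident flux: 2.402e-5 / 0.786 = 3.056e-5 einstein.
Absorbed by unknown: 0.791 × 3.056e-5 = 2.417e-5 mol.
Φ(unknown) = 5.99e-6 / 2.417e-5 = 0.248.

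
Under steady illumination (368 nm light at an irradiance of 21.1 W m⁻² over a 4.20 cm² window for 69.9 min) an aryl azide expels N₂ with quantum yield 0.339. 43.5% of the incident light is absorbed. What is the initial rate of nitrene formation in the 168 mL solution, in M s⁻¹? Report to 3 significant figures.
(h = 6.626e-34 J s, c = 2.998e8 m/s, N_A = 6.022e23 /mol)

Photon energy at 368 nm: hc/λ = (6.626e-34)(2.998e8)/(368e-9) = 5.398e-19 J.
Energy delivered: (21.1 W m⁻²)(4.20e-4 m²)(4194 s) = 37.17 J.
Photons incident: 37.17 / 5.398e-19 = 6.886e19, i.e. 6.886e19/6.022e23 = 1.143e-4 mol.
Photons absorbed: 0.435 × 1.143e-4 = 4.972e-5 mol.
Product formed: 0.339 × 4.972e-5 = 1.686e-5 mol.
Rate: 1.686e-5 mol / (4194 s × 0.168 L) = 2.39e-8 M s⁻¹.

2.39e-8 M s⁻¹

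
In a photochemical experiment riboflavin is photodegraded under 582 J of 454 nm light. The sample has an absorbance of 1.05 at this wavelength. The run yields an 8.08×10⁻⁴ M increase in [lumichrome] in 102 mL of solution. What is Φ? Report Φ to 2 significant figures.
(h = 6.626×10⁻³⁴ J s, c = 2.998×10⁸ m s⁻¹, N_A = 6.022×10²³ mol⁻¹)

Φ = 0.041

Product: (8.08×10⁻⁴ M)(0.102 L) = 8.242×10⁻⁵ mol.
Photon energy at 454 nm: hc/λ = (6.626×10⁻³⁴)(2.998×10⁸)/(454×10⁻⁹) = 4.375×10⁻¹⁹ J.
Photons incident: 582 / 4.375×10⁻¹⁹ = 1.330×10²¹, i.e. 1.330×10²¹/6.022×10²³ = 0.002209 mol.
Fraction absorbed: 1 − 10^(−1.05) = 0.9109.
Photons absorbed: 0.9109 × 0.002209 = 0.002012 mol.
Φ = 8.242×10⁻⁵ mol / 0.002012 mol photons = 0.041.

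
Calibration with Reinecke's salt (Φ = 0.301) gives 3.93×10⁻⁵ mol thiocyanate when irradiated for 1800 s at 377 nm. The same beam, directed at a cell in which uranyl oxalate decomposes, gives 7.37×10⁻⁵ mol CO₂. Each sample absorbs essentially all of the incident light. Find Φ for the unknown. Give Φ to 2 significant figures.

Photons absorbed by the actinometer: 3.93×10⁻⁵ / 0.301 = 1.306×10⁻⁴ mol.
Φ(unknown) = 7.37×10⁻⁵ / 1.306×10⁻⁴ = 0.56.

Φ = 0.56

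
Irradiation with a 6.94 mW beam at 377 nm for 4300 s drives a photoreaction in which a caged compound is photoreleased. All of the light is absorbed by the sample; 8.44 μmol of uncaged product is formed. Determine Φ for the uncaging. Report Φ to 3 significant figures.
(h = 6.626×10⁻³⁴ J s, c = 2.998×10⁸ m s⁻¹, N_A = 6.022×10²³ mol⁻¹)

Product: 8.44 μmol = 8.44×10⁻⁶ mol.
Photon energy at 377 nm: hc/λ = (6.626×10⁻³⁴)(2.998×10⁸)/(377×10⁻⁹) = 5.269×10⁻¹⁹ J.
Energy delivered: (6.94 mW)(4300 s) = 29.84 J.
Photons incident: 29.84 / 5.269×10⁻¹⁹ = 5.663×10¹⁹, i.e. 5.663×10¹⁹/6.022×10²³ = 9.404×10⁻⁵ mol.
Φ = 8.44×10⁻⁶ mol / 9.404×10⁻⁵ mol photons = 0.0897.

Φ = 0.0897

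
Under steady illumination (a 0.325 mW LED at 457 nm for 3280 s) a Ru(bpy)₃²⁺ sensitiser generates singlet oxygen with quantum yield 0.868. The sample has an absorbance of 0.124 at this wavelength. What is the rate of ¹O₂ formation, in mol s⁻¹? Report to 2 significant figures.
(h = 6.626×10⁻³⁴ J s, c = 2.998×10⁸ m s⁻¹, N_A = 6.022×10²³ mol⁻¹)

Photon energy at 457 nm: hc/λ = (6.626×10⁻³⁴)(2.998×10⁸)/(457×10⁻⁹) = 4.347×10⁻¹⁹ J.
Energy delivered: (0.325 mW)(3280 s) = 1.066 J.
Photons incident: 1.066 / 4.347×10⁻¹⁹ = 2.452×10¹⁸, i.e. 2.452×10¹⁸/6.022×10²³ = 4.072×10⁻⁶ mol.
Fraction absorbed: 1 − 10^(−0.124) = 0.2484.
Photons absorbed: 0.2484 × 4.072×10⁻⁶ = 1.011×10⁻⁶ mol.
Product formed: 0.868 × 1.011×10⁻⁶ = 8.775×10⁻⁷ mol.
Rate: 8.775×10⁻⁷ / 3280 s = 2.7×10⁻¹⁰ mol s⁻¹.

2.7×10⁻¹⁰ mol s⁻¹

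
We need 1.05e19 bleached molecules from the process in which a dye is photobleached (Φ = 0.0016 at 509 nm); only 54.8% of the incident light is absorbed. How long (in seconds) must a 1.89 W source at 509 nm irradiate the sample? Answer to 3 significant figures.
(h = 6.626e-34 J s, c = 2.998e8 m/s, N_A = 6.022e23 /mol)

t ≈ 2470 s

Product: 1.05e19 / 6.022e23 = 1.744e-5 mol.
Photons that must be absorbed: 1.744e-5 / 0.0016 = 0.01090 mol.
Incident photons needed: 0.01090 / 0.548 = 0.01989 mol.
Photon energy: hc/λ = 3.903e-19 J; per mole, 2.350e5 J mol⁻¹.
Energy required: 0.01989 × 2.350e5 = 4674 J.
Time: 4674 J / 1.89 W = 2470 s.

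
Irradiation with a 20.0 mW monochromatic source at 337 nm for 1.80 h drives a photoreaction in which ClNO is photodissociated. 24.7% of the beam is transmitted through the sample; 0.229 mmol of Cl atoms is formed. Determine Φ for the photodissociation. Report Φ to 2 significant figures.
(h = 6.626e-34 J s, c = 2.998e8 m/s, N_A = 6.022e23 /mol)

Product: 0.229 mmol = 2.29e-4 mol.
Photon energy at 337 nm: hc/λ = (6.626e-34)(2.998e8)/(337e-9) = 5.895e-19 J.
Energy delivered: (20.0 mW)(6480 s) = 129.6 J.
Photons incident: 129.6 / 5.895e-19 = 2.198e20, i.e. 2.198e20/6.022e23 = 3.650e-4 mol.
Fraction absorbed: 1 − 24.7/100 = 0.7530.
Photons absorbed: 0.7530 × 3.650e-4 = 2.748e-4 mol.
Φ = 2.29e-4 mol / 2.748e-4 mol photons = 0.83.

Φ = 0.83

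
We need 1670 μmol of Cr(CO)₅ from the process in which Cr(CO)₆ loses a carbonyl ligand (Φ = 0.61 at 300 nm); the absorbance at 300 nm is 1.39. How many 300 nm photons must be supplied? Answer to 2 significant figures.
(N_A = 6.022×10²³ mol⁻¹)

Product: 1670 μmol = 0.00167 mol.
Photons that must be absorbed: 0.00167 / 0.61 = 0.002738 mol.
Fraction absorbed: 1 − 10^(−1.39) = 0.9593.
Incident photons needed: 0.002738 / 0.9593 = 0.002854 mol.
Photon count: 0.002854 × 6.022×10²³ = 1.7×10²¹.

1.7×10²¹ photons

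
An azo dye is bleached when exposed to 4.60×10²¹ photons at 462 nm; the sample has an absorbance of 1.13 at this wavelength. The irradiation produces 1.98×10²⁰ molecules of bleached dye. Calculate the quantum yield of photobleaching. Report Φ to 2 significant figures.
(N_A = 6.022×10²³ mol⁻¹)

Φ = 0.046

Product: 1.98×10²⁰ / 6.022×10²³ = 3.288×10⁻⁴ mol.
Moles of photons: 4.60×10²¹ / 6.022×10²³ = 0.007639 mol.
Fraction absorbed: 1 − 10^(−1.13) = 0.9259.
Photons absorbed: 0.9259 × 0.007639 = 0.007073 mol.
Φ = 3.288×10⁻⁴ mol / 0.007073 mol photons = 0.046.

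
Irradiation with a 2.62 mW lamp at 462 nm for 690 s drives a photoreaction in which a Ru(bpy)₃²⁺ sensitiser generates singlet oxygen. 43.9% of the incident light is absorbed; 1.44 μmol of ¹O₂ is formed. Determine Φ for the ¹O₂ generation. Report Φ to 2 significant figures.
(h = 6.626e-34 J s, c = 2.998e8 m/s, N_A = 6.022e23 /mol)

Product: 1.44 μmol = 1.44e-6 mol.
Photon energy at 462 nm: hc/λ = (6.626e-34)(2.998e8)/(462e-9) = 4.300e-19 J.
Energy delivered: (2.62 mW)(690 s) = 1.808 J.
Photons incident: 1.808 / 4.300e-19 = 4.205e18, i.e. 4.205e18/6.022e23 = 6.983e-6 mol.
Photons absorbed: 0.439 × 6.983e-6 = 3.066e-6 mol.
Φ = 1.44e-6 mol / 3.066e-6 mol photons = 0.47.

Φ = 0.47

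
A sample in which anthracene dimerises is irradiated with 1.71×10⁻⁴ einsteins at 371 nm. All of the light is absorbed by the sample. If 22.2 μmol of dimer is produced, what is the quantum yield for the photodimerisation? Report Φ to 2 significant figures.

Φ = 0.13

Product: 22.2 μmol = 2.22×10⁻⁵ mol.
Φ = 2.22×10⁻⁵ mol / 1.71×10⁻⁴ mol photons = 0.13.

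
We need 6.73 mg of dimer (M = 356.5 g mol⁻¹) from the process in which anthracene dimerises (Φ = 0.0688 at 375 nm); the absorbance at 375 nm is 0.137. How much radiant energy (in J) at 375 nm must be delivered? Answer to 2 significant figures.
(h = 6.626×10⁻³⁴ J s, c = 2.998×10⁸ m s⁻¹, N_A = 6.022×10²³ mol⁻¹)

320 J

Product: 6.73 mg / 356.5 g mol⁻¹ = 1.888×10⁻⁵ mol.
Photons that must be absorbed: 1.888×10⁻⁵ / 0.0688 = 2.744×10⁻⁴ mol.
Fraction absorbed: 1 − 10^(−0.137) = 0.2705.
Incident photons needed: 2.744×10⁻⁴ / 0.2705 = 0.001014 mol.
Photon energy: hc/λ = 5.297×10⁻¹⁹ J; per mole, 3.190×10⁵ J mol⁻¹.
Energy required: 0.001014 × 3.190×10⁵ = 320 J.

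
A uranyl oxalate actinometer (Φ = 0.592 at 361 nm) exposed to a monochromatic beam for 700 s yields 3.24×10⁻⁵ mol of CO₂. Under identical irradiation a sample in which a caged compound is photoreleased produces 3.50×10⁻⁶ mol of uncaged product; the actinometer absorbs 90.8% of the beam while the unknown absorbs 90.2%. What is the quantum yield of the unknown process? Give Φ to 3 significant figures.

Photons absorbed by the actinometer: 3.24×10⁻⁵ / 0.592 = 5.473×10⁻⁵ mol.
Incident flux: 5.473×10⁻⁵ / 0.908 = 6.028×10⁻⁵ einstein.
Absorbed by unknown: 0.902 × 6.028×10⁻⁵ = 5.437×10⁻⁵ mol.
Φ(unknown) = 3.50×10⁻⁶ / 5.437×10⁻⁵ = 0.0644.

Φ = 0.0644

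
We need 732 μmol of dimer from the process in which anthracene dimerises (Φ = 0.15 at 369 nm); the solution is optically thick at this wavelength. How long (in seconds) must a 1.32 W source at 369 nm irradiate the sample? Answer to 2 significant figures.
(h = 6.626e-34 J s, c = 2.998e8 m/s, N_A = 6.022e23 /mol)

Product: 732 μmol = 7.32e-4 mol.
Photons that must be absorbed: 7.32e-4 / 0.15 = 0.004880 mol.
Photon energy: hc/λ = 5.383e-19 J; per mole, 3.242e5 J mol⁻¹.
Energy required: 0.004880 × 3.242e5 = 1582 J.
Time: 1582 J / 1.32 W = 1200 s.

t ≈ 1200 s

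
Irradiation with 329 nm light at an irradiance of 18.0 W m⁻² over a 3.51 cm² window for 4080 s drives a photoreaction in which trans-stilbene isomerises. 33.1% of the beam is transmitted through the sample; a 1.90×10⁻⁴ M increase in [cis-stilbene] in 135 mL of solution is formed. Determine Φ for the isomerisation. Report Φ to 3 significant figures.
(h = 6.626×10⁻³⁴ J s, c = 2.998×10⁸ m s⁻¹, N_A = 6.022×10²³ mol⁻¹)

Product: (1.90×10⁻⁴ M)(0.135 L) = 2.565×10⁻⁵ mol.
Photon energy at 329 nm: hc/λ = (6.626×10⁻³⁴)(2.998×10⁸)/(329×10⁻⁹) = 6.038×10⁻¹⁹ J.
Energy delivered: (18.0 W m⁻²)(3.51×10⁻⁴ m²)(4080 s) = 25.78 J.
Photons incident: 25.78 / 6.038×10⁻¹⁹ = 4.270×10¹⁹, i.e. 4.270×10¹⁹/6.022×10²³ = 7.091×10⁻⁵ mol.
Fraction absorbed: 1 − 33.1/100 = 0.6690.
Photons absorbed: 0.6690 × 7.091×10⁻⁵ = 4.744×10⁻⁵ mol.
Φ = 2.565×10⁻⁵ mol / 4.744×10⁻⁵ mol photons = 0.541.

Φ = 0.541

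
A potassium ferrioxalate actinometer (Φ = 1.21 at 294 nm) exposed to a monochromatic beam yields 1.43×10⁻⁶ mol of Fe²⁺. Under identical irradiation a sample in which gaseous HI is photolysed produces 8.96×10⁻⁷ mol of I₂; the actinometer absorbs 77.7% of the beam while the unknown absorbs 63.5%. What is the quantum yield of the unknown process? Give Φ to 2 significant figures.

Photons absorbed by the actinometer: 1.43×10⁻⁶ / 1.21 = 1.182×10⁻⁶ mol.
Incident flux: 1.182×10⁻⁶ / 0.777 = 1.521×10⁻⁶ einstein.
Absorbed by unknown: 0.635 × 1.521×10⁻⁶ = 9.658×10⁻⁷ mol.
Φ(unknown) = 8.96×10⁻⁷ / 9.658×10⁻⁷ = 0.93.

Φ = 0.93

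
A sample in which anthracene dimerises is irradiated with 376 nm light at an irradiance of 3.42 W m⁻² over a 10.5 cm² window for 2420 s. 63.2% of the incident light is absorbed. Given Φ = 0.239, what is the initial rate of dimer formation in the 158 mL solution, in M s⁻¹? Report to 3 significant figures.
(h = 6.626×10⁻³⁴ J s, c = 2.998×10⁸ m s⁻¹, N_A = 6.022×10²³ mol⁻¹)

Photon energy at 376 nm: hc/λ = (6.626×10⁻³⁴)(2.998×10⁸)/(376×10⁻⁹) = 5.283×10⁻¹⁹ J.
Energy delivered: (3.42 W m⁻²)(10.5×10⁻⁴ m²)(2420 s) = 8.690 J.
Photons incident: 8.690 / 5.283×10⁻¹⁹ = 1.645×10¹⁹, i.e. 1.645×10¹⁹/6.022×10²³ = 2.732×10⁻⁵ mol.
Photons absorbed: 0.632 × 2.732×10⁻⁵ = 1.727×10⁻⁵ mol.
Product formed: 0.239 × 1.727×10⁻⁵ = 4.128×10⁻⁶ mol.
Rate: 4.128×10⁻⁶ mol / (2420 s × 0.158 L) = 1.08×10⁻⁸ M s⁻¹.

1.08×10⁻⁸ M s⁻¹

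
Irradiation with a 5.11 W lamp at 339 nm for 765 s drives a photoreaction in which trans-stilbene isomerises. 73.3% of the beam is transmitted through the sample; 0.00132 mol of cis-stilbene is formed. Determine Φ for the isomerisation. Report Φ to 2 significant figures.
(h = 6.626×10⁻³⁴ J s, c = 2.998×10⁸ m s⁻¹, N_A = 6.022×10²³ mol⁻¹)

Photon energy at 339 nm: hc/λ = (6.626×10⁻³⁴)(2.998×10⁸)/(339×10⁻⁹) = 5.860×10⁻¹⁹ J.
Energy delivered: (5.11 W)(765 s) = 3909 J.
Photons incident: 3909 / 5.860×10⁻¹⁹ = 6.671×10²¹, i.e. 6.671×10²¹/6.022×10²³ = 0.01108 mol.
Fraction absorbed: 1 − 73.3/100 = 0.2670.
Photons absorbed: 0.2670 × 0.01108 = 0.002958 mol.
Φ = 0.00132 mol / 0.002958 mol photons = 0.45.

Φ = 0.45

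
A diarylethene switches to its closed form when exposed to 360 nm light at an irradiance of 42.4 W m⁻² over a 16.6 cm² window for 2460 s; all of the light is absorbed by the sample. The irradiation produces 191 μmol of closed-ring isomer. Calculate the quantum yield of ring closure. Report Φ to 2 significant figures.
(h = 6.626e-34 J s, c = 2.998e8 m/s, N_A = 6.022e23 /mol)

Φ = 0.37

Product: 191 μmol = 1.91e-4 mol.
Photon energy at 360 nm: hc/λ = (6.626e-34)(2.998e8)/(360e-9) = 5.518e-19 J.
Energy delivered: (42.4 W m⁻²)(16.6e-4 m²)(2460 s) = 173.1 J.
Photons incident: 173.1 / 5.518e-19 = 3.137e20, i.e. 3.137e20/6.022e23 = 5.209e-4 mol.
Φ = 1.91e-4 mol / 5.209e-4 mol photons = 0.37.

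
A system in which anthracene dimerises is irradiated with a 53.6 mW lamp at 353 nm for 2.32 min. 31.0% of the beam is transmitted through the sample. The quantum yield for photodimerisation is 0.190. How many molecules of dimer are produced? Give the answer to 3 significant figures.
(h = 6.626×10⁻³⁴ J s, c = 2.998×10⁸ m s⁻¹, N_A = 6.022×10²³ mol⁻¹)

Photon energy at 353 nm: hc/λ = (6.626×10⁻³⁴)(2.998×10⁸)/(353×10⁻⁹) = 5.627×10⁻¹⁹ J.
Energy delivered: (53.6 mW)(139.2 s) = 7.461 J.
Photons incident: 7.461 / 5.627×10⁻¹⁹ = 1.326×10¹⁹, i.e. 1.326×10¹⁹/6.022×10²³ = 2.202×10⁻⁵ mol.
Fraction absorbed: 1 − 31.0/100 = 0.6900.
Photons absorbed: 0.6900 × 2.202×10⁻⁵ = 1.519×10⁻⁵ mol.
Product: Φ × n_abs = 0.190 × 1.519×10⁻⁵ = 2.886×10⁻⁶ mol.
As a count: 2.886×10⁻⁶ × 6.022×10²³ = 1.74×10¹⁸.

1.74×10¹⁸ molecules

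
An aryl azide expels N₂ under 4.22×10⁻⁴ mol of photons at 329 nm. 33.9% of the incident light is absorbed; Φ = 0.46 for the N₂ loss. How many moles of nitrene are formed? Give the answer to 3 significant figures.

Photons absorbed: 0.339 × 4.22×10⁻⁴ = 1.431×10⁻⁴ mol.
Product: Φ × n_abs = 0.46 × 1.431×10⁻⁴ = 6.583×10⁻⁵ mol.

6.58×10⁻⁵ mol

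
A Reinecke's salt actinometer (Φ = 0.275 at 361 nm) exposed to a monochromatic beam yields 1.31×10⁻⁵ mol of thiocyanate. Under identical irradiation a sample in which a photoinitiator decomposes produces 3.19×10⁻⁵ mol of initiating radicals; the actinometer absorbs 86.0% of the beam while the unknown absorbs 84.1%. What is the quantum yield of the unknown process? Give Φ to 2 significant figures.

Photons absorbed by the actinometer: 1.31×10⁻⁵ / 0.275 = 4.764×10⁻⁵ mol.
Incident flux: 4.764×10⁻⁵ / 0.860 = 5.540×10⁻⁵ einstein.
Absorbed by unknown: 0.841 × 5.540×10⁻⁵ = 4.659×10⁻⁵ mol.
Φ(unknown) = 3.19×10⁻⁵ / 4.659×10⁻⁵ = 0.68.

Φ = 0.68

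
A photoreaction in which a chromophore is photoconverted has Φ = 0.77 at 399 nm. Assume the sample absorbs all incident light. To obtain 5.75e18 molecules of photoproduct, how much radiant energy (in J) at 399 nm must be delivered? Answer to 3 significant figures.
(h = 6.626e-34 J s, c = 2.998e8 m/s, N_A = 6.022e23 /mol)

3.72 J

Product: 5.75e18 / 6.022e23 = 9.548e-6 mol.
Photons that must be absorbed: 9.548e-6 / 0.77 = 1.240e-5 mol.
Photon energy: hc/λ = 4.979e-19 J; per mole, 2.998e5 J mol⁻¹.
Energy required: 1.240e-5 × 2.998e5 = 3.72 J.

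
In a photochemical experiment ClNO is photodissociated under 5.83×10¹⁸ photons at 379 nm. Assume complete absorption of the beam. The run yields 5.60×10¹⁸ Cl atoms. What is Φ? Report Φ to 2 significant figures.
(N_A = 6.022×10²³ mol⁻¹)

Product: 5.60×10¹⁸ / 6.022×10²³ = 9.299×10⁻⁶ mol.
Moles of photons: 5.83×10¹⁸ / 6.022×10²³ = 9.681×10⁻⁶ mol.
Φ = 9.299×10⁻⁶ mol / 9.681×10⁻⁶ mol photons = 0.96.

Φ = 0.96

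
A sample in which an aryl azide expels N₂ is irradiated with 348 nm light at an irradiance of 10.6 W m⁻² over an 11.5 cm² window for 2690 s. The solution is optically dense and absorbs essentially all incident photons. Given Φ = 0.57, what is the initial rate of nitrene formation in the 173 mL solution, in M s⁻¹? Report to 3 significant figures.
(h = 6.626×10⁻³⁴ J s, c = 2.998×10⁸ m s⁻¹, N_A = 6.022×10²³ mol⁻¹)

Photon energy at 348 nm: hc/λ = (6.626×10⁻³⁴)(2.998×10⁸)/(348×10⁻⁹) = 5.708×10⁻¹⁹ J.
Energy delivered: (10.6 W m⁻²)(11.5×10⁻⁴ m²)(2690 s) = 32.79 J.
Photons incident: 32.79 / 5.708×10⁻¹⁹ = 5.745×10¹⁹, i.e. 5.745×10¹⁹/6.022×10²³ = 9.540×10⁻⁵ mol.
Product formed: 0.57 × 9.540×10⁻⁵ = 5.438×10⁻⁵ mol.
Rate: 5.438×10⁻⁵ mol / (2690 s × 0.173 L) = 1.17×10⁻⁷ M s⁻¹.

1.17×10⁻⁷ M s⁻¹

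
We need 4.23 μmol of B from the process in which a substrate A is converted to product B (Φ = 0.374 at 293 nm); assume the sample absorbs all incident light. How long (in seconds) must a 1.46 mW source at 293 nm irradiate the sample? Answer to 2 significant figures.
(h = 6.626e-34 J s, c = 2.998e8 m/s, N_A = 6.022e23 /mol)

t ≈ 3200 s

Product: 4.23 μmol = 4.23e-6 mol.
Photons that must be absorbed: 4.23e-6 / 0.374 = 1.131e-5 mol.
Photon energy: hc/λ = 6.780e-19 J; per mole, 4.083e5 J mol⁻¹.
Energy required: 1.131e-5 × 4.083e5 = 4.618 J.
Time: 4.618 J / 0.00146 W = 3200 s.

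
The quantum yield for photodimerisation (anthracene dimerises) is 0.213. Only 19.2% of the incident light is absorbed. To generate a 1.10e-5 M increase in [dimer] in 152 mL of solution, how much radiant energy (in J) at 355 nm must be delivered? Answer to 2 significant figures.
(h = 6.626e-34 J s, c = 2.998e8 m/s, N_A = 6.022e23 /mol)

Product: (1.10e-5 M)(0.152 L) = 1.672e-6 mol.
Photons that must be absorbed: 1.672e-6 / 0.213 = 7.850e-6 mol.
Incident photons needed: 7.850e-6 / 0.192 = 4.089e-5 mol.
Photon energy: hc/λ = 5.596e-19 J; per mole, 3.370e5 J mol⁻¹.
Energy required: 4.089e-5 × 3.370e5 = 14 J.

14 J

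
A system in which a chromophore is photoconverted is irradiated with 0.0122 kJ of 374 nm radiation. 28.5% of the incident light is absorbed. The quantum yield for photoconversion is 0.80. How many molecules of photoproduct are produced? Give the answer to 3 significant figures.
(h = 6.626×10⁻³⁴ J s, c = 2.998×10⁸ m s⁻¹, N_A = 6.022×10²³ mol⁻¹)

Photon energy at 374 nm: hc/λ = (6.626×10⁻³⁴)(2.998×10⁸)/(374×10⁻⁹) = 5.311×10⁻¹⁹ J.
Incident energy: 0.0122 kJ = 12.2 J.
Photons incident: 12.2 / 5.311×10⁻¹⁹ = 2.297×10¹⁹, i.e. 2.297×10¹⁹/6.022×10²³ = 3.814×10⁻⁵ mol.
Photons absorbed: 0.285 × 3.814×10⁻⁵ = 1.087×10⁻⁵ mol.
Product: Φ × n_abs = 0.80 × 1.087×10⁻⁵ = 8.696×10⁻⁶ mol.
As a count: 8.696×10⁻⁶ × 6.022×10²³ = 5.24×10¹⁸.

5.24×10¹⁸ molecules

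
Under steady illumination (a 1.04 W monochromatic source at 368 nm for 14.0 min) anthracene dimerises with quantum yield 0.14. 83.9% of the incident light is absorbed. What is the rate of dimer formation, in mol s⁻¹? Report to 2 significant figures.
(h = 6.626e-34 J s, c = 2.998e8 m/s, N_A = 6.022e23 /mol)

3.8e-7 mol s⁻¹

Photon energy at 368 nm: hc/λ = (6.626e-34)(2.998e8)/(368e-9) = 5.398e-19 J.
Energy delivered: (1.04 W)(840 s) = 873.6 J.
Photons incident: 873.6 / 5.398e-19 = 1.618e21, i.e. 1.618e21/6.022e23 = 0.002687 mol.
Photons absorbed: 0.839 × 0.002687 = 0.002254 mol.
Product formed: 0.14 × 0.002254 = 3.156e-4 mol.
Rate: 3.156e-4 / 840 s = 3.8e-7 mol s⁻¹.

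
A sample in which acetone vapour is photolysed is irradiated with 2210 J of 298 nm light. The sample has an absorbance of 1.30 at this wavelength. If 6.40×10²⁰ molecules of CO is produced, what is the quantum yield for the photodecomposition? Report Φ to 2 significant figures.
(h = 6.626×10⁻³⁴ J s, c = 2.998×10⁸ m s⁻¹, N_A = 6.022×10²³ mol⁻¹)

Product: 6.40×10²⁰ / 6.022×10²³ = 0.001063 mol.
Photon energy at 298 nm: hc/λ = (6.626×10⁻³⁴)(2.998×10⁸)/(298×10⁻⁹) = 6.666×10⁻¹⁹ J.
Photons incident: 2210 / 6.666×10⁻¹⁹ = 3.315×10²¹, i.e. 3.315×10²¹/6.022×10²³ = 0.005505 mol.
Fraction absorbed: 1 − 10^(−1.30) = 0.9499.
Photons absorbed: 0.9499 × 0.005505 = 0.005229 mol.
Φ = 0.001063 mol / 0.005229 mol photons = 0.20.

Φ = 0.20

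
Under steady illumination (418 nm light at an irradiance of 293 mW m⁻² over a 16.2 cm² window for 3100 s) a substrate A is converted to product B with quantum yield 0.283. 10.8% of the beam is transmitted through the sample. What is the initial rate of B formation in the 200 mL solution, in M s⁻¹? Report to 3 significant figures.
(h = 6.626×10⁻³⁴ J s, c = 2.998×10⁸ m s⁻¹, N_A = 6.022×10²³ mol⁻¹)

Photon energy at 418 nm: hc/λ = (6.626×10⁻³⁴)(2.998×10⁸)/(418×10⁻⁹) = 4.752×10⁻¹⁹ J.
Energy delivered: (293 mW m⁻²)(16.2×10⁻⁴ m²)(3100 s) = 1.471 J.
Photons incident: 1.471 / 4.752×10⁻¹⁹ = 3.096×10¹⁸, i.e. 3.096×10¹⁸/6.022×10²³ = 5.141×10⁻⁶ mol.
Fraction absorbed: 1 − 10.8/100 = 0.8920.
Photons absorbed: 0.8920 × 5.141×10⁻⁶ = 4.586×10⁻⁶ mol.
Product formed: 0.283 × 4.586×10⁻⁶ = 1.298×10⁻⁶ mol.
Rate: 1.298×10⁻⁶ mol / (3100 s × 0.2 L) = 2.09×10⁻⁹ M s⁻¹.

2.09×10⁻⁹ M s⁻¹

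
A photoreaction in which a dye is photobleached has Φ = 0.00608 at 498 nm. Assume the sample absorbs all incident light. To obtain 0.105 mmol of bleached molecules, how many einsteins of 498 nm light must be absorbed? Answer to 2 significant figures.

0.017 einstein

Product: 0.105 mmol = 1.05e-4 mol.
Photons that must be absorbed: 1.05e-4 / 0.00608 = 0.01727 mol.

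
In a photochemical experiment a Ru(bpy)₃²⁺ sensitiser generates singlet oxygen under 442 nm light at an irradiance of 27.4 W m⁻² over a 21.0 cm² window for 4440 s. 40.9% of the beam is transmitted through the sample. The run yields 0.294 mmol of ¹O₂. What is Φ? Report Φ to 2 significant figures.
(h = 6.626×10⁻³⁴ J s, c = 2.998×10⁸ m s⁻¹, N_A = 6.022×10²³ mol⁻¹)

Product: 0.294 mmol = 2.94×10⁻⁴ mol.
Photon energy at 442 nm: hc/λ = (6.626×10⁻³⁴)(2.998×10⁸)/(442×10⁻⁹) = 4.494×10⁻¹⁹ J.
Energy delivered: (27.4 W m⁻²)(21.0×10⁻⁴ m²)(4440 s) = 255.5 J.
Photons incident: 255.5 / 4.494×10⁻¹⁹ = 5.685×10²⁰, i.e. 5.685×10²⁰/6.022×10²³ = 9.440×10⁻⁴ mol.
Fraction absorbed: 1 − 40.9/100 = 0.5910.
Photons absorbed: 0.5910 × 9.440×10⁻⁴ = 5.579×10⁻⁴ mol.
Φ = 2.94×10⁻⁴ mol / 5.579×10⁻⁴ mol photons = 0.53.

Φ = 0.53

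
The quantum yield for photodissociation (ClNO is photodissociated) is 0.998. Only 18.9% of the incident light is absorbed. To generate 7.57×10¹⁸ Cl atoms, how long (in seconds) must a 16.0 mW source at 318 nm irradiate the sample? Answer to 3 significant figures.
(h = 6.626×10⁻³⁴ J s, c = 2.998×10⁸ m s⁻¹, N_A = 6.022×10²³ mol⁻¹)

Product: 7.57×10¹⁸ / 6.022×10²³ = 1.257×10⁻⁵ mol.
Photons that must be absorbed: 1.257×10⁻⁵ / 0.998 = 1.260×10⁻⁵ mol.
Incident photons needed: 1.260×10⁻⁵ / 0.189 = 6.667×10⁻⁵ mol.
Photon energy: hc/λ = 6.247×10⁻¹⁹ J; per mole, 3.762×10⁵ J mol⁻¹.
Energy required: 6.667×10⁻⁵ × 3.762×10⁵ = 25.08 J.
Time: 25.08 J / 0.016 W = 1570 s.

t ≈ 1570 s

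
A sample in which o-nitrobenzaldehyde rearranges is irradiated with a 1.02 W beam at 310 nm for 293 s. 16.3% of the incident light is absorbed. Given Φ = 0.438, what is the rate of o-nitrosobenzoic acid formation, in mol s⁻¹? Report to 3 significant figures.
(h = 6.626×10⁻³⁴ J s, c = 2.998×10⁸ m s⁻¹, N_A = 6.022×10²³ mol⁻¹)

Photon energy at 310 nm: hc/λ = (6.626×10⁻³⁴)(2.998×10⁸)/(310×10⁻⁹) = 6.408×10⁻¹⁹ J.
Energy delivered: (1.02 W)(293 s) = 298.9 J.
Photons incident: 298.9 / 6.408×10⁻¹⁹ = 4.664×10²⁰, i.e. 4.664×10²⁰/6.022×10²³ = 7.745×10⁻⁴ mol.
Photons absorbed: 0.163 × 7.745×10⁻⁴ = 1.262×10⁻⁴ mol.
Product formed: 0.438 × 1.262×10⁻⁴ = 5.528×10⁻⁵ mol.
Rate: 5.528×10⁻⁵ / 293 s = 1.89×10⁻⁷ mol s⁻¹.

1.89×10⁻⁷ mol s⁻¹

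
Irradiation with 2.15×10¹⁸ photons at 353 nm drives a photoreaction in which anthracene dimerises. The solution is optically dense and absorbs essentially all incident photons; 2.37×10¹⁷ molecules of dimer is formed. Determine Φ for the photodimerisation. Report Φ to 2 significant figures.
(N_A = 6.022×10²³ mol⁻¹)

Φ = 0.11

Product: 2.37×10¹⁷ / 6.022×10²³ = 3.936×10⁻⁷ mol.
Moles of photons: 2.15×10¹⁸ / 6.022×10²³ = 3.570×10⁻⁶ mol.
Φ = 3.936×10⁻⁷ mol / 3.570×10⁻⁶ mol photons = 0.11.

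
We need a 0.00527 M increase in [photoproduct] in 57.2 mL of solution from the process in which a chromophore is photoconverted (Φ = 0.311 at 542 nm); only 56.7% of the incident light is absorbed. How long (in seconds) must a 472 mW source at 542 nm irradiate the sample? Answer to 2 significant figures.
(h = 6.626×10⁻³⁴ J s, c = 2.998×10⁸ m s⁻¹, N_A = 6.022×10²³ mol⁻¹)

Product: (0.00527 M)(0.0572 L) = 3.014×10⁻⁴ mol.
Photons that must be absorbed: 3.014×10⁻⁴ / 0.311 = 9.691×10⁻⁴ mol.
Incident photons needed: 9.691×10⁻⁴ / 0.567 = 0.001709 mol.
Photon energy: hc/λ = 3.665×10⁻¹⁹ J; per mole, 2.207×10⁵ J mol⁻¹.
Energy required: 0.001709 × 2.207×10⁵ = 377.2 J.
Time: 377.2 J / 0.472 W = 800 s.

t ≈ 800 s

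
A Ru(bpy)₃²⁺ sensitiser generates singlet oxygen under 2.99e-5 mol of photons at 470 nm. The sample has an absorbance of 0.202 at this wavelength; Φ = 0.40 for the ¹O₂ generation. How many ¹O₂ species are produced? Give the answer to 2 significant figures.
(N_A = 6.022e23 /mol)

2.7e18 species

Fraction absorbed: 1 − 10^(−0.202) = 0.3719.
Photons absorbed: 0.3719 × 2.99e-5 = 1.112e-5 mol.
Product: Φ × n_abs = 0.40 × 1.112e-5 = 4.448e-6 mol.
As a count: 4.448e-6 × 6.022e23 = 2.7e18.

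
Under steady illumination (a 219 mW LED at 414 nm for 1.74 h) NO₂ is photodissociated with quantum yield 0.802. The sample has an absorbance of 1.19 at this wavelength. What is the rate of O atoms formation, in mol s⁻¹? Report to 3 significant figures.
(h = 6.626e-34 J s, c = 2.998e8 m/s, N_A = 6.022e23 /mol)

5.69e-7 mol s⁻¹

Photon energy at 414 nm: hc/λ = (6.626e-34)(2.998e8)/(414e-9) = 4.798e-19 J.
Energy delivered: (219 mW)(6264 s) = 1372 J.
Photons incident: 1372 / 4.798e-19 = 2.860e21, i.e. 2.860e21/6.022e23 = 0.004749 mol.
Fraction absorbed: 1 − 10^(−1.19) = 0.9354.
Photons absorbed: 0.9354 × 0.004749 = 0.004442 mol.
Product formed: 0.802 × 0.004442 = 0.003562 mol.
Rate: 0.003562 / 6264 s = 5.69e-7 mol s⁻¹.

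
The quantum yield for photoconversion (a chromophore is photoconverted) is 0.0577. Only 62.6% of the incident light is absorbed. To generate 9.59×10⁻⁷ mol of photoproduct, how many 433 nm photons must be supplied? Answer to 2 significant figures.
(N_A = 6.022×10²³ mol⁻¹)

Photons that must be absorbed: 9.59×10⁻⁷ / 0.0577 = 1.662×10⁻⁵ mol.
Incident photons needed: 1.662×10⁻⁵ / 0.626 = 2.655×10⁻⁵ mol.
Photon count: 2.655×10⁻⁵ × 6.022×10²³ = 1.6×10¹⁹.

1.6×10¹⁹ photons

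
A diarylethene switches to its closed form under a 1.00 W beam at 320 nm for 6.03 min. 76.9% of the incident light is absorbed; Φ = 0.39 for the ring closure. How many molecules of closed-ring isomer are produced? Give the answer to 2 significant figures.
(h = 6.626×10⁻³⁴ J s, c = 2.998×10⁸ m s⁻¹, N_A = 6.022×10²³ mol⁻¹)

1.7×10²⁰ molecules

Photon energy at 320 nm: hc/λ = (6.626×10⁻³⁴)(2.998×10⁸)/(320×10⁻⁹) = 6.208×10⁻¹⁹ J.
Energy delivered: (1.00 W)(361.8 s) = 361.8 J.
Photons incident: 361.8 / 6.208×10⁻¹⁹ = 5.828×10²⁰, i.e. 5.828×10²⁰/6.022×10²³ = 9.678×10⁻⁴ mol.
Photons absorbed: 0.769 × 9.678×10⁻⁴ = 7.442×10⁻⁴ mol.
Product: Φ × n_abs = 0.39 × 7.442×10⁻⁴ = 2.902×10⁻⁴ mol.
As a count: 2.902×10⁻⁴ × 6.022×10²³ = 1.7×10²⁰.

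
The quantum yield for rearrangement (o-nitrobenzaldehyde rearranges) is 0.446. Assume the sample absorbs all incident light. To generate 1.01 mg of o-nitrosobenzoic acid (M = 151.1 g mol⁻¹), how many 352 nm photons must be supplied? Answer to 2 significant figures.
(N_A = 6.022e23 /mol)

9.0e18 photons

Product: 1.01 mg / 151.1 g mol⁻¹ = 6.684e-6 mol.
Photons that must be absorbed: 6.684e-6 / 0.446 = 1.499e-5 mol.
Photon count: 1.499e-5 × 6.022e23 = 9.0e18.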